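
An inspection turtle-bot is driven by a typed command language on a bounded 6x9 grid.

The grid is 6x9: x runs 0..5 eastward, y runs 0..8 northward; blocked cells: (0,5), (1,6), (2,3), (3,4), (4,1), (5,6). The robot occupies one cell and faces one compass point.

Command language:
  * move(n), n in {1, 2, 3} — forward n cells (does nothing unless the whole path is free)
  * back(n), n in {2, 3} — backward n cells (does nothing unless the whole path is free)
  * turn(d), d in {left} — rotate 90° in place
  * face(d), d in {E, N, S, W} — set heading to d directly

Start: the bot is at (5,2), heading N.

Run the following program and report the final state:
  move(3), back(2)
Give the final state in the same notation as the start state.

begin: at (5,2), heading N
t=1 move(3) ⇒ at (5,5), heading N
t=2 back(2) ⇒ at (5,3), heading N

at (5,3), heading N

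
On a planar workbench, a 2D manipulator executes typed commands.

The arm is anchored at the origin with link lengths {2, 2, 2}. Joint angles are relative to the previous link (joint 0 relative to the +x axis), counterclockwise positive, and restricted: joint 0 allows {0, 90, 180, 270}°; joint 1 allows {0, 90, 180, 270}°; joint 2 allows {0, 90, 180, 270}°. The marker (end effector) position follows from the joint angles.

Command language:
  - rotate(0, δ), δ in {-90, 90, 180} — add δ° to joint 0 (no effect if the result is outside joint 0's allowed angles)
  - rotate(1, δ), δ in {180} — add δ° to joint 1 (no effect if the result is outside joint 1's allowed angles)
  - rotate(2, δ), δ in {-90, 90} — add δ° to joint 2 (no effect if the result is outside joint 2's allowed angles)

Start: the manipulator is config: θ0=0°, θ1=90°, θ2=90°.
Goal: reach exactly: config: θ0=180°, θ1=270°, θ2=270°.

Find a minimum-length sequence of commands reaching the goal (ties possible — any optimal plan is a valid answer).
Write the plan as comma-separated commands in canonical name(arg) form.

rotate(2, 90), rotate(2, 90), rotate(1, 180), rotate(0, 180)

t0: config: θ0=0°, θ1=90°, θ2=90°
1. rotate(2, 90) → config: θ0=0°, θ1=90°, θ2=180°
2. rotate(2, 90) → config: θ0=0°, θ1=90°, θ2=270°
3. rotate(1, 180) → config: θ0=0°, θ1=270°, θ2=270°
4. rotate(0, 180) → config: θ0=180°, θ1=270°, θ2=270°
nothing shorter than 4 reaches the goal.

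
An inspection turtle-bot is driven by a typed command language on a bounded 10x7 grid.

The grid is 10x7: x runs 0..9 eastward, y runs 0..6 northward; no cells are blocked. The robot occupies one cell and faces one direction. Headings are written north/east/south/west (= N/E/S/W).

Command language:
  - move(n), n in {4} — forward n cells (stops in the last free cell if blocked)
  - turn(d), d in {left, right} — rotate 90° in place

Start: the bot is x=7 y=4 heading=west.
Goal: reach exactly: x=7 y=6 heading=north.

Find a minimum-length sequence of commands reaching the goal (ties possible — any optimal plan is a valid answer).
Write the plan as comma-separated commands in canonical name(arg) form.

start: x=7 y=4 heading=west
t=1 turn(right) ⇒ x=7 y=4 heading=north
t=2 move(4) ⇒ x=7 y=6 heading=north
nothing shorter than 2 reaches the goal.

turn(right), move(4)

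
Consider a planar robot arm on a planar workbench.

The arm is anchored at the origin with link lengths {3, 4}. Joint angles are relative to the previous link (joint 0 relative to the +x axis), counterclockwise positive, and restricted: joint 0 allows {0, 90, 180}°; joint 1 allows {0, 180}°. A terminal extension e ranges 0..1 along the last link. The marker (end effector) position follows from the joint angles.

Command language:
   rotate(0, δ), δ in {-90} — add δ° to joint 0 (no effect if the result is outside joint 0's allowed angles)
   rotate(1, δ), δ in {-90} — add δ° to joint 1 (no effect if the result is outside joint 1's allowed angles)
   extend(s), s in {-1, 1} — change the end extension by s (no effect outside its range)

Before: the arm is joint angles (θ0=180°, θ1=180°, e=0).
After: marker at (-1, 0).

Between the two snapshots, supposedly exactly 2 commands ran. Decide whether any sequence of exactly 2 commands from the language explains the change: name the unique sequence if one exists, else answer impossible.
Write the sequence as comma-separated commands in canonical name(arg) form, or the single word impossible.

rotate(0, -90), rotate(0, -90)

from: joint angles (θ0=180°, θ1=180°, e=0)
1. rotate(0, -90) → joint angles (θ0=90°, θ1=180°, e=0)
2. rotate(0, -90) → joint angles (θ0=0°, θ1=180°, e=0)
all 16 alternatives checked — unique.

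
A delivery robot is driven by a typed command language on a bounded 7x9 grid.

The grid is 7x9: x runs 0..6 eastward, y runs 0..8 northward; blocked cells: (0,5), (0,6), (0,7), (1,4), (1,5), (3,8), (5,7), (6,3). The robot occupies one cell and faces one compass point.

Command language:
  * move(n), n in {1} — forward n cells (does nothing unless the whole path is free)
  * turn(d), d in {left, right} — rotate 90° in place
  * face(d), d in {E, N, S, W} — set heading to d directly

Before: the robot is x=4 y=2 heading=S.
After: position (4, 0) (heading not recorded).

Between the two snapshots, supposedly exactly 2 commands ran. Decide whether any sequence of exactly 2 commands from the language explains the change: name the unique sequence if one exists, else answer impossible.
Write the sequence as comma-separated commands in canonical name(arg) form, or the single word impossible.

move(1), move(1)

initial: x=4 y=2 heading=S
step 1 (move(1)): x=4 y=1 heading=S
step 2 (move(1)): x=4 y=0 heading=S
no other 2-command option fits: unique.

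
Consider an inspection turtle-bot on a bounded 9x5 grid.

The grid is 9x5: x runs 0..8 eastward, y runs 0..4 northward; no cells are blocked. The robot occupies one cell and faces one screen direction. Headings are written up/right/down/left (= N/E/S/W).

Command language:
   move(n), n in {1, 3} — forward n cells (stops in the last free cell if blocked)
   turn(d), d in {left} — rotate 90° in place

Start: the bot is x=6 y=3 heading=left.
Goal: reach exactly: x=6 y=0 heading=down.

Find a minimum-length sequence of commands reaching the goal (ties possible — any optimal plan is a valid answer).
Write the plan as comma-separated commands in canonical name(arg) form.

turn(left), move(3)

initial: x=6 y=3 heading=left
step 1 (turn(left)): x=6 y=3 heading=down
step 2 (move(3)): x=6 y=0 heading=down
nothing shorter than 2 reaches the goal.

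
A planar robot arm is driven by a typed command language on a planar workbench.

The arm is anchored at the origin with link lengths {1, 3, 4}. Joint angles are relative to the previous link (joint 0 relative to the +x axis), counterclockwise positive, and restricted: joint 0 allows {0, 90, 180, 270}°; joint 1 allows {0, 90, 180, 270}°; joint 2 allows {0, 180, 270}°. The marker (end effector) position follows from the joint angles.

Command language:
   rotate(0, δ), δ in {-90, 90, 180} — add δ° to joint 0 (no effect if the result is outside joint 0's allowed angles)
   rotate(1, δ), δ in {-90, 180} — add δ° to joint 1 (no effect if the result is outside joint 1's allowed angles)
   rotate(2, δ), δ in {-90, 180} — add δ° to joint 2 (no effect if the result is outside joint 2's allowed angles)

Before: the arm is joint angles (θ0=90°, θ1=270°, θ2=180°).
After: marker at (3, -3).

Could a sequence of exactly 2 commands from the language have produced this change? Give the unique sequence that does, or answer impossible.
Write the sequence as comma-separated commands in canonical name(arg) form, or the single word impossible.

rotate(2, 180), rotate(2, -90)

key: order matters: swapping rotate(2, 180) and rotate(2, -90) lands elsewhere
begin: joint angles (θ0=90°, θ1=270°, θ2=180°)
[1] after rotate(2, 180): joint angles (θ0=90°, θ1=270°, θ2=0°)
[2] after rotate(2, -90): joint angles (θ0=90°, θ1=270°, θ2=270°)
no rival 2-sequence matches.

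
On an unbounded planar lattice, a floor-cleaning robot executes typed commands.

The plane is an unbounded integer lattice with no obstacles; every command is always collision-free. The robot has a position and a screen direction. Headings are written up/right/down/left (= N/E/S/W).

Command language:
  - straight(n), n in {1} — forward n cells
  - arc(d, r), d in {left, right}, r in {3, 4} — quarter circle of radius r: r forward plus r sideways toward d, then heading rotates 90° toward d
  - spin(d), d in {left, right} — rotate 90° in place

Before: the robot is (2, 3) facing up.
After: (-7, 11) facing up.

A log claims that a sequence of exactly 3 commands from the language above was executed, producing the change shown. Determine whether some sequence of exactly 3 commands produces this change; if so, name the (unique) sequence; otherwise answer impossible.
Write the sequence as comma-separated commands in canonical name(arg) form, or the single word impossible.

key: order matters: swapping arc(left, 4) and arc(right, 4) lands elsewhere
from: (2, 3) facing up
[1] after arc(left, 4): (-2, 7) facing left
[2] after straight(1): (-3, 7) facing left
[3] after arc(right, 4): (-7, 11) facing up
no other 3-command option fits: unique.

arc(left, 4), straight(1), arc(right, 4)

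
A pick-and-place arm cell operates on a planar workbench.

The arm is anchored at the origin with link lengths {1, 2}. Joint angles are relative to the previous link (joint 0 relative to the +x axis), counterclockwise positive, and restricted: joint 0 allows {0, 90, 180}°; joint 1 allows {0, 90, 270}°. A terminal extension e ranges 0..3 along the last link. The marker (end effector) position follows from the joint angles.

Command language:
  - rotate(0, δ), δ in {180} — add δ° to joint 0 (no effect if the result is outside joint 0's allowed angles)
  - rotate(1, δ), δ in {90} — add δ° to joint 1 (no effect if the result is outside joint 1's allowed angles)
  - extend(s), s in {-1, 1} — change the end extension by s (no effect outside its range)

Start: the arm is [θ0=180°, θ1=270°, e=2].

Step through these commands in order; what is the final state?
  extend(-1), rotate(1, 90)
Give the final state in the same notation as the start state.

initial: [θ0=180°, θ1=270°, e=2]
step 1 (extend(-1)): [θ0=180°, θ1=270°, e=1]
step 2 (rotate(1, 90)): [θ0=180°, θ1=0°, e=1]

[θ0=180°, θ1=0°, e=1]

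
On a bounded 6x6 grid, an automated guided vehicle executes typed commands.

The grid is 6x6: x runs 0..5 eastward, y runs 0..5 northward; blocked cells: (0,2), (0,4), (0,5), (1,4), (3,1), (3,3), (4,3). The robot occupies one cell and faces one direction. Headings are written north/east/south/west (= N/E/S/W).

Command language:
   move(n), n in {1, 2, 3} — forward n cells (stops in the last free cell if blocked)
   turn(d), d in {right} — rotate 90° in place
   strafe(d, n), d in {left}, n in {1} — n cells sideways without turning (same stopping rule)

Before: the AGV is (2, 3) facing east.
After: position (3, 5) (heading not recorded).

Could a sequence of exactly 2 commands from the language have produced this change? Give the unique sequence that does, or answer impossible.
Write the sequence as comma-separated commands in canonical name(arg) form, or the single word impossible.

impossible

all 25 sequences checked — none match.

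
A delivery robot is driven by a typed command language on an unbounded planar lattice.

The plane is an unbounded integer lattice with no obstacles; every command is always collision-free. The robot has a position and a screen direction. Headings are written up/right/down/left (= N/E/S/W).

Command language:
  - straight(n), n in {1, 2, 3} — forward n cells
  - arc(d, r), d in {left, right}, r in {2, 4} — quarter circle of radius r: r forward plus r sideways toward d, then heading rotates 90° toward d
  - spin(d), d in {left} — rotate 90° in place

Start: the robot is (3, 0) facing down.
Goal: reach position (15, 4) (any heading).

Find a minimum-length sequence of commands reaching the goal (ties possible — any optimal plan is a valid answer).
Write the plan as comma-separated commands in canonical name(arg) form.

initial: (3, 0) facing down
1. arc(left, 4) → (7, -4) facing right
2. arc(left, 4) → (11, 0) facing up
3. arc(right, 4) → (15, 4) facing right
nothing shorter than 3 reaches the goal.

arc(left, 4), arc(left, 4), arc(right, 4)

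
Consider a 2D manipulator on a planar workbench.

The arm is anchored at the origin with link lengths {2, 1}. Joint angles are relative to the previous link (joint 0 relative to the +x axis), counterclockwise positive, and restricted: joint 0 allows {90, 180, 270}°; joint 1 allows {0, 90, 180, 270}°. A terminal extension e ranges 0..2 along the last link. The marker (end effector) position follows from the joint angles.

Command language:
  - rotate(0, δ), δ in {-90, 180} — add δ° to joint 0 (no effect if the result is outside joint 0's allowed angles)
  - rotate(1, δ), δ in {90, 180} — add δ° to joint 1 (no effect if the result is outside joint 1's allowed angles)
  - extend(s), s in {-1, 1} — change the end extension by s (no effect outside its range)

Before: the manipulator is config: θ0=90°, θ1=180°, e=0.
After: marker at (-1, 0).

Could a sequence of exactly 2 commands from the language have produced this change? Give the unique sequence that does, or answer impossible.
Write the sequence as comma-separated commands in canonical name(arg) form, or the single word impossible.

rotate(0, 180), rotate(0, -90)

key: order matters: swapping rotate(0, 180) and rotate(0, -90) lands elsewhere
start: config: θ0=90°, θ1=180°, e=0
[1] after rotate(0, 180): config: θ0=270°, θ1=180°, e=0
[2] after rotate(0, -90): config: θ0=180°, θ1=180°, e=0
no rival 2-sequence matches.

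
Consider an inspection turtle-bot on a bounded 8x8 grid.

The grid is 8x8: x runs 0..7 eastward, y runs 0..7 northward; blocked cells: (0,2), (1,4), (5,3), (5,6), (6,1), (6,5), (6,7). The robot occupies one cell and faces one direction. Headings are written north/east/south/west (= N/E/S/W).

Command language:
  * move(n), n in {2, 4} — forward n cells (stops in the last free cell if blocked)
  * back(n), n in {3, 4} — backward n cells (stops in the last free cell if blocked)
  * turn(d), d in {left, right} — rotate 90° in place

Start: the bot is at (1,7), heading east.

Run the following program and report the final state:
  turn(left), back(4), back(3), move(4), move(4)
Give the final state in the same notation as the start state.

at (1,7), heading north

initial: at (1,7), heading east
step 1 (turn(left)): at (1,7), heading north
step 2 (back(4)): at (1,5), heading north
step 3 (back(3)): at (1,5), heading north
step 4 (move(4)): at (1,7), heading north
step 5 (move(4)): at (1,7), heading north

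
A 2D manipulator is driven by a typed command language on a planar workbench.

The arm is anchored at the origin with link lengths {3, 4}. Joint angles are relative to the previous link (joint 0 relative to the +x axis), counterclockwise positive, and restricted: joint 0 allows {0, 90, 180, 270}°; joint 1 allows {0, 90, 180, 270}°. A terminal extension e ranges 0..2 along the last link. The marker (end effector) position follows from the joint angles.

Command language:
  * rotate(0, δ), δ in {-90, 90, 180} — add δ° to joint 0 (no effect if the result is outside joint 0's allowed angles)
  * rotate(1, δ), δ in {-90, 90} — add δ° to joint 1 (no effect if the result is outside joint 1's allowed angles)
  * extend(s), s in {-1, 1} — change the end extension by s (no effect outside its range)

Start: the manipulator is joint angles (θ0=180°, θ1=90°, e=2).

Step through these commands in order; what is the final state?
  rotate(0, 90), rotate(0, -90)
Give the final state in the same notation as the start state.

joint angles (θ0=180°, θ1=90°, e=2)

t0: joint angles (θ0=180°, θ1=90°, e=2)
1. rotate(0, 90) → joint angles (θ0=270°, θ1=90°, e=2)
2. rotate(0, -90) → joint angles (θ0=180°, θ1=90°, e=2)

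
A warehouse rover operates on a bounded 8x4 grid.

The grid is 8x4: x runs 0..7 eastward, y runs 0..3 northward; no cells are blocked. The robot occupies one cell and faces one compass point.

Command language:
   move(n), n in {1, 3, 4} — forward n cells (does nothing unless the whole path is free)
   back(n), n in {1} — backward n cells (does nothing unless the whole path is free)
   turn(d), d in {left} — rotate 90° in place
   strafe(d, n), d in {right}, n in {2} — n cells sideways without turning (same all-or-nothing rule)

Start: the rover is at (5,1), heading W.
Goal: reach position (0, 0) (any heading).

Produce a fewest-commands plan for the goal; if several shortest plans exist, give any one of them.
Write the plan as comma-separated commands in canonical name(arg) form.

move(1), move(4), turn(left), move(1)

start: at (5,1), heading W
[1] after move(1): at (4,1), heading W
[2] after move(4): at (0,1), heading W
[3] after turn(left): at (0,1), heading S
[4] after move(1): at (0,0), heading S
shorter routes all fall short; 4 is best.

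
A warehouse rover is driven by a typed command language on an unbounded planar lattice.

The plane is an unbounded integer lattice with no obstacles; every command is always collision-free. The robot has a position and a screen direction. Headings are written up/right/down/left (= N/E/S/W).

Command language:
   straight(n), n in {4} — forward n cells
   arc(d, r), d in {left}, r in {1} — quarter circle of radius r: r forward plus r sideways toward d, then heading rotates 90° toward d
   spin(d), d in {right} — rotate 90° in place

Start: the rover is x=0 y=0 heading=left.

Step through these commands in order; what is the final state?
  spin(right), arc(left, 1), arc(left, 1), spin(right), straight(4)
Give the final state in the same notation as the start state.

x=-6 y=0 heading=left

initial: x=0 y=0 heading=left
t=1 spin(right) ⇒ x=0 y=0 heading=up
t=2 arc(left, 1) ⇒ x=-1 y=1 heading=left
t=3 arc(left, 1) ⇒ x=-2 y=0 heading=down
t=4 spin(right) ⇒ x=-2 y=0 heading=left
t=5 straight(4) ⇒ x=-6 y=0 heading=left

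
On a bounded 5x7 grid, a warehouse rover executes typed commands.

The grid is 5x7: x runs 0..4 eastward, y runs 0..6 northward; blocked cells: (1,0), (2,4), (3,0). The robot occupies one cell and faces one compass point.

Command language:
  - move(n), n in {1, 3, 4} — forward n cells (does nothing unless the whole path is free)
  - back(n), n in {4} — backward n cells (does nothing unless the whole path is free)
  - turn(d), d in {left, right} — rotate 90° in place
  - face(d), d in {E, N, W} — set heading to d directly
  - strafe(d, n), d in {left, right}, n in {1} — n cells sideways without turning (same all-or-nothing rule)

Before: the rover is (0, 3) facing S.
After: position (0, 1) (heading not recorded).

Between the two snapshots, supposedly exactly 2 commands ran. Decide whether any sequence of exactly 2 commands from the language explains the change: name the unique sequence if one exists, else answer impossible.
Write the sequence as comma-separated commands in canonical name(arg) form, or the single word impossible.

move(1), move(1)

t0: (0, 3) facing S
1. move(1) → (0, 2) facing S
2. move(1) → (0, 1) facing S
no rival 2-sequence matches.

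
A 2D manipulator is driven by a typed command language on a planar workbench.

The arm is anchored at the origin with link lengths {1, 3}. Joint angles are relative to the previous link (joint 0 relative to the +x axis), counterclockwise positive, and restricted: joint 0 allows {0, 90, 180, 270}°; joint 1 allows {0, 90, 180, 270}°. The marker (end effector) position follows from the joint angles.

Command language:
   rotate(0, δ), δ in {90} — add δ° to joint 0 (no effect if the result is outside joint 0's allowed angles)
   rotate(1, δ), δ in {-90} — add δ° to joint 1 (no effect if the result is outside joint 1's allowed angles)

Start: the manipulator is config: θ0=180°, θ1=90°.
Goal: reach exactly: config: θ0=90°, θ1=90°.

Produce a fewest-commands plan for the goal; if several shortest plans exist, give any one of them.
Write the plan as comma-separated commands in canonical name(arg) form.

rotate(0, 90), rotate(0, 90), rotate(0, 90)

begin: config: θ0=180°, θ1=90°
[1] after rotate(0, 90): config: θ0=270°, θ1=90°
[2] after rotate(0, 90): config: θ0=0°, θ1=90°
[3] after rotate(0, 90): config: θ0=90°, θ1=90°
shorter routes all fall short; 3 is best.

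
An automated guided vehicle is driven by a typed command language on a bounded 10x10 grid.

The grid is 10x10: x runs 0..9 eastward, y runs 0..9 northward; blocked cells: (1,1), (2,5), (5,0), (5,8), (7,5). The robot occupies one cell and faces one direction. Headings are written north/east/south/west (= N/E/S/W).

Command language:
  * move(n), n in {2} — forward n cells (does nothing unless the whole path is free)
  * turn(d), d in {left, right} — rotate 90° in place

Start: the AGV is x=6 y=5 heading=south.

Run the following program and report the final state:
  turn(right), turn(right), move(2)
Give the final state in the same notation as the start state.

x=6 y=7 heading=north

t0: x=6 y=5 heading=south
[1] after turn(right): x=6 y=5 heading=west
[2] after turn(right): x=6 y=5 heading=north
[3] after move(2): x=6 y=7 heading=north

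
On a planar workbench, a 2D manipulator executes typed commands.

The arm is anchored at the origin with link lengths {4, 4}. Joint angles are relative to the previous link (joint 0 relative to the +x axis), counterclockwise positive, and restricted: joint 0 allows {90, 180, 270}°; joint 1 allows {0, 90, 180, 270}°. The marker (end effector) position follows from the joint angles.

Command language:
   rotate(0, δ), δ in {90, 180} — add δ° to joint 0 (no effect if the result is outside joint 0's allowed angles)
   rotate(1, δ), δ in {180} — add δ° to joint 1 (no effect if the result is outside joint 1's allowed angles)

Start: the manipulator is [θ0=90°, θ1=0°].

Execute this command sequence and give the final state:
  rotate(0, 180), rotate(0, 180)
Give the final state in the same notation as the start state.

initial: [θ0=90°, θ1=0°]
t=1 rotate(0, 180) ⇒ [θ0=270°, θ1=0°]
t=2 rotate(0, 180) ⇒ [θ0=90°, θ1=0°]

[θ0=90°, θ1=0°]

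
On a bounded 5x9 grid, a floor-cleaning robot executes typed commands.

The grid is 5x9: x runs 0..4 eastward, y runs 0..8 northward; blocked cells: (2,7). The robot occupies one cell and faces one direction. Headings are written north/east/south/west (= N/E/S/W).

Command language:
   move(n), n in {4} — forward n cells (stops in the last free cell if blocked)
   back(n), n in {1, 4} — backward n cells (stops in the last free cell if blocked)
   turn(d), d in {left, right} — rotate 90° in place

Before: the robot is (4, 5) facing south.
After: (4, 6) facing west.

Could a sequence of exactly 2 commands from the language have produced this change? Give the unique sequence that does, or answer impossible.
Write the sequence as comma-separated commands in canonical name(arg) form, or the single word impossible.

key: running turn(right) before back(1) would end elsewhere — order is forced
initial: (4, 5) facing south
1. back(1) → (4, 6) facing south
2. turn(right) → (4, 6) facing west
uniquely the one of 25 2-step routes that fits.

back(1), turn(right)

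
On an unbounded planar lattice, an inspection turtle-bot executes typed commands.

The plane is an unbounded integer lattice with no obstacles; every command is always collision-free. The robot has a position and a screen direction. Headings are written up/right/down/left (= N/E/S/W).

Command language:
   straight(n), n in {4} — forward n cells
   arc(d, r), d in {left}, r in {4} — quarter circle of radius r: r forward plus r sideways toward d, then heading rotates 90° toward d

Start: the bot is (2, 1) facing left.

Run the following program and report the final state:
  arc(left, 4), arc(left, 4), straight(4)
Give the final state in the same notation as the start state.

(6, -7) facing right

initial: (2, 1) facing left
[1] after arc(left, 4): (-2, -3) facing down
[2] after arc(left, 4): (2, -7) facing right
[3] after straight(4): (6, -7) facing right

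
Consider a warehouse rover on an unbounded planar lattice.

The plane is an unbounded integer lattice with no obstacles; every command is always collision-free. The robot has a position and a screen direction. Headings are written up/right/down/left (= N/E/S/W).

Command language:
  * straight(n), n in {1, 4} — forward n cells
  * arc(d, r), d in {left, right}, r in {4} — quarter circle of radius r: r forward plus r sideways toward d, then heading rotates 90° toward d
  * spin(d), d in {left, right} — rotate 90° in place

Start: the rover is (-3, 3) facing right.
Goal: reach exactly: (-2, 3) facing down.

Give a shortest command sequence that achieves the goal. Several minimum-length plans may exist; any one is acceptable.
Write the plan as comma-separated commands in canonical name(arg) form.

straight(1), spin(right)

initial: (-3, 3) facing right
step 1 (straight(1)): (-2, 3) facing right
step 2 (spin(right)): (-2, 3) facing down
no 1-step plan works, so 2 is optimal.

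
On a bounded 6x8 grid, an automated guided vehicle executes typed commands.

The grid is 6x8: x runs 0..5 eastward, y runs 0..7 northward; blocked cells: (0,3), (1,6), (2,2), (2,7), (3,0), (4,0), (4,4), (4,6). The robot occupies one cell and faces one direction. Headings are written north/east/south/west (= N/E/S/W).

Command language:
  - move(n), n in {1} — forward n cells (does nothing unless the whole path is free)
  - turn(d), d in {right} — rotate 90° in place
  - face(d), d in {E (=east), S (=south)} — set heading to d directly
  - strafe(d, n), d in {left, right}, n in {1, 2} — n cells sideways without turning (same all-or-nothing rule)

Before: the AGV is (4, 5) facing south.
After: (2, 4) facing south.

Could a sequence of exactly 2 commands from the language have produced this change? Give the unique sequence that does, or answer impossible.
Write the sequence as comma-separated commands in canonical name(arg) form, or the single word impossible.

key: heading stays S — no command in the sequence turns
t0: (4, 5) facing south
step 1 (strafe(right, 2)): (2, 5) facing south
step 2 (move(1)): (2, 4) facing south
no rival 2-sequence matches.

strafe(right, 2), move(1)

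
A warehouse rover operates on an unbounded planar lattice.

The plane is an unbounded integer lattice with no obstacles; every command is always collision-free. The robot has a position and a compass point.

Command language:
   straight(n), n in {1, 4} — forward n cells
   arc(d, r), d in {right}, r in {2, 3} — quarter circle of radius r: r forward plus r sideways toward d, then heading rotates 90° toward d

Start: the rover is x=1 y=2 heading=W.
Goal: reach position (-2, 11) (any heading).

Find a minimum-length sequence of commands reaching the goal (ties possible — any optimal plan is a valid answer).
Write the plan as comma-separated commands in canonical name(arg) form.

start: x=1 y=2 heading=W
step 1 (straight(4)): x=-3 y=2 heading=W
step 2 (arc(right, 2)): x=-5 y=4 heading=N
step 3 (straight(4)): x=-5 y=8 heading=N
step 4 (arc(right, 3)): x=-2 y=11 heading=E
minimal: 4 command(s), checked below 4.

straight(4), arc(right, 2), straight(4), arc(right, 3)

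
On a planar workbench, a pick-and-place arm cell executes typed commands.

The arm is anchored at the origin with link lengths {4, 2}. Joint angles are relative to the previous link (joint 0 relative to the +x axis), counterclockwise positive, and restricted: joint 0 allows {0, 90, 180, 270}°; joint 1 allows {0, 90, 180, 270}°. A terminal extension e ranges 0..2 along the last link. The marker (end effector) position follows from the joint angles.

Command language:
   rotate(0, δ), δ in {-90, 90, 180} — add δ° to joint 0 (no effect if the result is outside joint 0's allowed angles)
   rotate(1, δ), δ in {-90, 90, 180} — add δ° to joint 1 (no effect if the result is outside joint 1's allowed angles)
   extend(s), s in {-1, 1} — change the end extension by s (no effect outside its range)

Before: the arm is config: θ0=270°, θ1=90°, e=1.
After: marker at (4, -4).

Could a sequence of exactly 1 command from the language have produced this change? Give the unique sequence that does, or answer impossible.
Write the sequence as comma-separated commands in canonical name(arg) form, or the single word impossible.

extend(1)

initial: config: θ0=270°, θ1=90°, e=1
1. extend(1) → config: θ0=270°, θ1=90°, e=2
no other 1-command option fits: unique.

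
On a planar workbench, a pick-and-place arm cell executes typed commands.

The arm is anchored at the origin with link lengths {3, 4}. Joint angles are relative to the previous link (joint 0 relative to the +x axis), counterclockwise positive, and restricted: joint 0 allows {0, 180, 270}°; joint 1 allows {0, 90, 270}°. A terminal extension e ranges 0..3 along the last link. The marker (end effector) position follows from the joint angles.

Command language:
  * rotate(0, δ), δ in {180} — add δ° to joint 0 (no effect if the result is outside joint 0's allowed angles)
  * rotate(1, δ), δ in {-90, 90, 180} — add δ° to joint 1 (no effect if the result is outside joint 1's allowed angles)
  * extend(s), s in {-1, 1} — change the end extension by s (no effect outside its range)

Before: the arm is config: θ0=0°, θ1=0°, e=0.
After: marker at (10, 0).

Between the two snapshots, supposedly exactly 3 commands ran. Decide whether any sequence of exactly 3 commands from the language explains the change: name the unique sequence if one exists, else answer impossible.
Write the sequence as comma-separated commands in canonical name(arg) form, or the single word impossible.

extend(1), extend(1), extend(1)

initial: config: θ0=0°, θ1=0°, e=0
step 1 (extend(1)): config: θ0=0°, θ1=0°, e=1
step 2 (extend(1)): config: θ0=0°, θ1=0°, e=2
step 3 (extend(1)): config: θ0=0°, θ1=0°, e=3
all 216 alternatives checked — unique.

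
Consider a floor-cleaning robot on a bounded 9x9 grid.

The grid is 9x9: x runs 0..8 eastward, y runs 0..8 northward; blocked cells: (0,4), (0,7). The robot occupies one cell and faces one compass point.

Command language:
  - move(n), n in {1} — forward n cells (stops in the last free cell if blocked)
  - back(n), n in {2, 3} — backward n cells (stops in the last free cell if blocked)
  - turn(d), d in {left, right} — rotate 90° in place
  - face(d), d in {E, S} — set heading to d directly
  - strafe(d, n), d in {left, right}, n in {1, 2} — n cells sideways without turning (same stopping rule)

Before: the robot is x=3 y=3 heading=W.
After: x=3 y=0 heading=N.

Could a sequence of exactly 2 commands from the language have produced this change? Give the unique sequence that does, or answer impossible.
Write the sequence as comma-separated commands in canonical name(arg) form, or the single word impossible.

turn(right), back(3)

key: cell and facing (now N) both changed — the 2 commands mix motion and turning
initial: x=3 y=3 heading=W
[1] after turn(right): x=3 y=3 heading=N
[2] after back(3): x=3 y=0 heading=N
no rival 2-sequence matches.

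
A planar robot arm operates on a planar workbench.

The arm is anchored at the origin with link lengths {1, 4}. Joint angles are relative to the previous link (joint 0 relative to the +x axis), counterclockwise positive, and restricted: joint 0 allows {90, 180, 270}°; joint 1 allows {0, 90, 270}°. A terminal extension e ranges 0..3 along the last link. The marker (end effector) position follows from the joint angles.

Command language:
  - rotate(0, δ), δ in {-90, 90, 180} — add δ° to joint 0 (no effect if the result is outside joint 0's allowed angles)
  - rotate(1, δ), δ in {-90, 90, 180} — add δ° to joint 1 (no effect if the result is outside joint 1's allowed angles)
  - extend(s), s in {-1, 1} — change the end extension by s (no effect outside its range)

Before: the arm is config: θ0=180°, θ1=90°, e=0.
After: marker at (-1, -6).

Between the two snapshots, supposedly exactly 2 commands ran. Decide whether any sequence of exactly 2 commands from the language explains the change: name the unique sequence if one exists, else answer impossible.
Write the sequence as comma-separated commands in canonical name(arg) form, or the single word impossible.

initial: config: θ0=180°, θ1=90°, e=0
1. extend(1) → config: θ0=180°, θ1=90°, e=1
2. extend(1) → config: θ0=180°, θ1=90°, e=2
all 64 alternatives checked — unique.

extend(1), extend(1)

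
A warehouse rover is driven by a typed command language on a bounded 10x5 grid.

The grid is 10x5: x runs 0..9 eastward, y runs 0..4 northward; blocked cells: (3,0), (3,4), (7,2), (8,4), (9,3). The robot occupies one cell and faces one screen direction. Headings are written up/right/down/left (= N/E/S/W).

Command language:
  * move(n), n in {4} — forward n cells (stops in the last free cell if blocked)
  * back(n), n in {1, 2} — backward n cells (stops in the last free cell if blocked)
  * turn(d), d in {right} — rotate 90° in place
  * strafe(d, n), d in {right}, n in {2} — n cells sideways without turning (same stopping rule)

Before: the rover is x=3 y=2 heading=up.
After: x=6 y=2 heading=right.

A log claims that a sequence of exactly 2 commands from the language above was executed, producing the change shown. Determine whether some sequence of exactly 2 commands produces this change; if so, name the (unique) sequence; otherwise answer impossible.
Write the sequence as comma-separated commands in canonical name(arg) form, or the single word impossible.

turn(right), move(4)

key: move(4) is stopped early by the blocked cell at (7,2)
t0: x=3 y=2 heading=up
[1] after turn(right): x=3 y=2 heading=right
[2] after move(4): x=6 y=2 heading=right
uniquely the one of 25 2-step routes that fits.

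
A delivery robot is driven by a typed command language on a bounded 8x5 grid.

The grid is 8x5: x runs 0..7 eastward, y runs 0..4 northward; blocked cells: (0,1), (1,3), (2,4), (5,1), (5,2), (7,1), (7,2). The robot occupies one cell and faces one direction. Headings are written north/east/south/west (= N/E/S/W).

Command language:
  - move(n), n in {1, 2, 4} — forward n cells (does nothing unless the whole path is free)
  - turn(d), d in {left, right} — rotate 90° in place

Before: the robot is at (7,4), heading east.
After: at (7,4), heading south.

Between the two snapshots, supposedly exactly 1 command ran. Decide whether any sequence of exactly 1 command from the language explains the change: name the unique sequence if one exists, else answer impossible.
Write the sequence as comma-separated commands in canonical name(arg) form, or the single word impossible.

key: (7,4) unchanged — the single command moves nothing
t0: at (7,4), heading east
t=1 turn(right) ⇒ at (7,4), heading south
uniquely the one of 5 1-step routes that fits.

turn(right)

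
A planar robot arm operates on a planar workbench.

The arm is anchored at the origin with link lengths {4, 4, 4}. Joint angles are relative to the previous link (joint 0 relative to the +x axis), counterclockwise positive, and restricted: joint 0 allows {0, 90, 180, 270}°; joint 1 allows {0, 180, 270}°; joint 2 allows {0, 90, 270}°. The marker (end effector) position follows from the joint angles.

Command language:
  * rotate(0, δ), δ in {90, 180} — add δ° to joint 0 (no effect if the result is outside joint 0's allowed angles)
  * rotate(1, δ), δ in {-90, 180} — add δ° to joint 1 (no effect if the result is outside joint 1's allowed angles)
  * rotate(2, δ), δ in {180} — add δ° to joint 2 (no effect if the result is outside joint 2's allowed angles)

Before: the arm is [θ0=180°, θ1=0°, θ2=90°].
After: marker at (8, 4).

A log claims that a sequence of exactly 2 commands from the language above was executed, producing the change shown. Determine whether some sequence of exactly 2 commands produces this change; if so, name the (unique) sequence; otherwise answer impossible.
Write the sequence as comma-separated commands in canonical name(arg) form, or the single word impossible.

rotate(0, 90), rotate(0, 90)

initial: [θ0=180°, θ1=0°, θ2=90°]
step 1 (rotate(0, 90)): [θ0=270°, θ1=0°, θ2=90°]
step 2 (rotate(0, 90)): [θ0=0°, θ1=0°, θ2=90°]
no rival 2-sequence matches.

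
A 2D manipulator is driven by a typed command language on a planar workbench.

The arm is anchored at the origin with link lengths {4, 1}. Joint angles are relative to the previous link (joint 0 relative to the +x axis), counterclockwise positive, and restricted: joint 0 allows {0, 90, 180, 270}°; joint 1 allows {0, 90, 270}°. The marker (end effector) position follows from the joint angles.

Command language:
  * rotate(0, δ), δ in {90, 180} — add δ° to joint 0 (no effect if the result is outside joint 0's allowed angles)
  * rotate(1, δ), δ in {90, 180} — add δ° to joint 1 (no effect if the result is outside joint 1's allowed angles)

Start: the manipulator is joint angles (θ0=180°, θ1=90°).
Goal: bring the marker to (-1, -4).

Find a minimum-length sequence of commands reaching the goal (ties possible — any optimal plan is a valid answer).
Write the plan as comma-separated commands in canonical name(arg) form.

start: joint angles (θ0=180°, θ1=90°)
[1] after rotate(1, 180): joint angles (θ0=180°, θ1=270°)
[2] after rotate(0, 90): joint angles (θ0=270°, θ1=270°)
no 1-step plan works, so 2 is optimal.

rotate(1, 180), rotate(0, 90)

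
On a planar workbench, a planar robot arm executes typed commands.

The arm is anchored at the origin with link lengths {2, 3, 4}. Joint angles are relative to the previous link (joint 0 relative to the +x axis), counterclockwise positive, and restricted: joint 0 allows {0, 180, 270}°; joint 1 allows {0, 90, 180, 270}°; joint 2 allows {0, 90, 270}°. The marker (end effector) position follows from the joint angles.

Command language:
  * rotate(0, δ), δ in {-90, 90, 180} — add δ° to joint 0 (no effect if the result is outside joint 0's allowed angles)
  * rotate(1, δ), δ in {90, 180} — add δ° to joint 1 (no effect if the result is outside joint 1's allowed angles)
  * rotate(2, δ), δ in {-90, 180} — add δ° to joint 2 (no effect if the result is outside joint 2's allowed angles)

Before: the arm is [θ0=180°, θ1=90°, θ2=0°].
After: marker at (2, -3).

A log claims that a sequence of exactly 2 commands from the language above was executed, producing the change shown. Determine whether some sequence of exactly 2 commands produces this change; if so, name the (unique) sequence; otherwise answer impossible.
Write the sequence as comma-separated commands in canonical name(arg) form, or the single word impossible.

rotate(2, -90), rotate(2, 180)

key: order matters: swapping rotate(2, -90) and rotate(2, 180) lands elsewhere
from: [θ0=180°, θ1=90°, θ2=0°]
step 1 (rotate(2, -90)): [θ0=180°, θ1=90°, θ2=270°]
step 2 (rotate(2, 180)): [θ0=180°, θ1=90°, θ2=90°]
no other 2-command option fits: unique.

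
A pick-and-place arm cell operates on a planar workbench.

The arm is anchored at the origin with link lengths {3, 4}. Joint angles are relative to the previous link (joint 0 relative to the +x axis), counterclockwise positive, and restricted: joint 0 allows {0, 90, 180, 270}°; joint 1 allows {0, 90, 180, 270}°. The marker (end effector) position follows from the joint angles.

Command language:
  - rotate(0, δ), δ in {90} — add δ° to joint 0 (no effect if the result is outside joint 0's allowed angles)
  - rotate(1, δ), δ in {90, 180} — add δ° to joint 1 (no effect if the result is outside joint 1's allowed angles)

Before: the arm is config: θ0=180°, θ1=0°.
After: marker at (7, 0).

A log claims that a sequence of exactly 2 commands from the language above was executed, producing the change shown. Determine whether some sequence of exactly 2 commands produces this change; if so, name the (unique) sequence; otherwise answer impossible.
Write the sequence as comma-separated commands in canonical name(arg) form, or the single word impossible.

initial: config: θ0=180°, θ1=0°
t=1 rotate(0, 90) ⇒ config: θ0=270°, θ1=0°
t=2 rotate(0, 90) ⇒ config: θ0=0°, θ1=0°
no other 2-command option fits: unique.

rotate(0, 90), rotate(0, 90)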